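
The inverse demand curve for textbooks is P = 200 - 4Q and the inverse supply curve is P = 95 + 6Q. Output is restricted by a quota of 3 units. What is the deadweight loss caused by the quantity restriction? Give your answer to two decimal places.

281.25

Without the quota, 200 - 4Q = 95 + 6Q gives Q* = 10.5.
At Q = 3 the demand price is 200 - 4(3) = 188 and the supply price is 95 + 6(3) = 113.
Deadweight loss is the triangle between the curves from 3 to 10.5: (1/2)(188 - 113)(10.5 - 3) = 281.25.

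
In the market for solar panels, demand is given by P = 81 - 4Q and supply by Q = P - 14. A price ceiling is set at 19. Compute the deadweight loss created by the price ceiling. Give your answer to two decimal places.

Rewriting supply in inverse form: P = 14 + Q.
Free-market equilibrium: 81 - 4Q = 14 + Q gives Q* = 13.4, P* = 27.4.
At the ceiling price 19, quantity supplied is (19 - 14)/1 = 5; supply is the short side, so Q = 5 trades at P = 19.
At Q = 5 the demand price is 61 and the supply price is 19. Deadweight loss is the triangle between the curves from 5 to 13.4: (1/2)(61 - 19)(13.4 - 5) = 176.4.

176.40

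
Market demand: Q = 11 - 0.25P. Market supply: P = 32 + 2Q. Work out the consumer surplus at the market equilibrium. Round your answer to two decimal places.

8.00

Rewriting demand in inverse form: P = 44 - 4Q.
Set 44 - 4Q = 32 + 2Q, which gives 12 = 6Q, so Q* = 2 and P* = 44 - 4(2) = 36.
CS is the area between the demand curve and P* from 0 to Q*: (1/2)(2)(8) = 8.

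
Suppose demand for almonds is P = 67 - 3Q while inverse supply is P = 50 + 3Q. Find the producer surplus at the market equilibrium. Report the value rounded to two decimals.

Equilibrium: 67 - 3Q = 50 + 3Q, so Q* = 2.8333 and P* = 58.5.
PS is the area between P* and the supply curve from 0 to Q*: (1/2)(2.8333)(8.5) = 12.0417.

12.04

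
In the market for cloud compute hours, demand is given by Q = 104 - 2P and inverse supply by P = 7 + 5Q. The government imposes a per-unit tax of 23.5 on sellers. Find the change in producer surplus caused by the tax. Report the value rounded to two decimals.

Rewriting demand in inverse form: P = 52 - 0.5Q.
Without the tax, 52 - 0.5Q = 7 + 5Q so Q* = 8.1818 and P* = 47.9091.
With the tax, sellers need 23.5 more per unit: 52 - 0.5Q = 7 + 5Q + 23.5, so Q_t = 3.9091. Buyers pay P_b = 50.0455; sellers receive P_s = P_b - 23.5 = 26.5455.
PS falls from (1/2)(8.1818)(40.9091) = 167.3554 to (1/2)(3.9091)(19.5455) = 38.2025, a change of -129.1529.

-129.15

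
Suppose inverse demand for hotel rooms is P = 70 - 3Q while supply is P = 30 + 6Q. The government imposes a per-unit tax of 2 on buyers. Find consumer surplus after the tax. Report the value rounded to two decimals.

Without the tax, 70 - 3Q = 30 + 6Q so Q* = 4.4444 and P* = 56.6667.
A tax on buyers shifts demand down by 2: (70 - 2) - 3Q = 30 + 6Q, so Q_t = 4.2222. Buyers pay P_b = 57.3333; sellers receive P_s = P_b - 2 = 55.3333.
Consumer surplus is the triangle under demand above P_b: (1/2)(4.2222)(70 - 57.3333) = 26.7407.

26.74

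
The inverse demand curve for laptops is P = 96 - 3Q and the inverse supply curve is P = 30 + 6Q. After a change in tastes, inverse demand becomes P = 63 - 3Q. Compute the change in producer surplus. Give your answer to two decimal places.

-121.00

Initial equilibrium: Q_0 = 7.3333, P_0 = 74; CS_0 = (1/2)(7.3333)(22) = 80.6667, PS_0 = (1/2)(7.3333)(44) = 161.3333.
New equilibrium: 63 - 3Q = 30 + 6Q gives Q_1 = 3.6667, P_1 = 52; CS_1 = 20.1667, PS_1 = 40.3333.
Change in producer surplus = 40.3333 - 161.3333 = -121.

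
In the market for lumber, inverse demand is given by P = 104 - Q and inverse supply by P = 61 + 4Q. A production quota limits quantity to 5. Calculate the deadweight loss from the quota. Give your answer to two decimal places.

32.40

Without the quota, 104 - Q = 61 + 4Q gives Q* = 8.6.
At Q = 5 the demand price is 104 - (5) = 99 and the supply price is 61 + 4(5) = 81.
DWL = (1/2)(gap between curves at 5) x (Q* - 5) = (1/2)(18)(3.6) = 32.4.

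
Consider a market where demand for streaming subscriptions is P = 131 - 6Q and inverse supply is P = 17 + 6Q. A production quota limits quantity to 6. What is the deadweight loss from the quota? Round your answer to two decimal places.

73.50

Unrestricted equilibrium: Q* = (131 - 17)/(6 + 6) = 9.5.
At Q = 6 the demand price is 131 - 6(6) = 95 and the supply price is 17 + 6(6) = 53.
Deadweight loss is the triangle between the curves from 6 to 9.5: (1/2)(95 - 53)(9.5 - 6) = 73.5.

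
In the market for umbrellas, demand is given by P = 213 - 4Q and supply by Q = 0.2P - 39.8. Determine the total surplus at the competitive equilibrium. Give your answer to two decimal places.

Rewriting supply in inverse form: P = 199 + 5Q.
Set 213 - 4Q = 199 + 5Q, which gives 14 = 9Q, so Q* = 1.5556 and P* = 213 - 4(1.5556) = 206.7778.
CS = (1/2)(1.5556)(6.2222) = 4.8395 and PS = (1/2)(1.5556)(7.7778) = 6.0494, so total surplus = 10.8889.

10.89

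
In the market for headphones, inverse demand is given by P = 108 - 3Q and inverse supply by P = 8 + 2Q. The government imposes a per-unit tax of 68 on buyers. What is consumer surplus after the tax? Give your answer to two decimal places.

61.44

Pre-tax equilibrium: 108 - 3Q = 8 + 2Q gives Q* = 20, P* = 48.
With the tax, buyers' net willingness to pay falls by 68: (108 - 68) - 3Q = 8 + 2Q, so Q_t = 6.4. Buyers pay P_b = 88.8; sellers receive P_s = P_b - 68 = 20.8.
Consumer surplus is the triangle under demand above P_b: (1/2)(6.4)(108 - 88.8) = 61.44.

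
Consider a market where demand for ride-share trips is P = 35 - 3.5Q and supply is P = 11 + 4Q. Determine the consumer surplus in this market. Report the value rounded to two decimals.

17.92

Set 35 - 3.5Q = 11 + 4Q, which gives 24 = 7.5Q, so Q* = 3.2 and P* = 35 - 3.5(3.2) = 23.8.
Consumer surplus is the triangle under demand above P*: (1/2)(3.2)(35 - 23.8) = (1/2)(3.2)(11.2) = 17.92.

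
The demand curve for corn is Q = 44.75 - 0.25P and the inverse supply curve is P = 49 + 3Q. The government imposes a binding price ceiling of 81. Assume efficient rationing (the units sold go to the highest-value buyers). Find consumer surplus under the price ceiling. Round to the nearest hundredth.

817.78

Rewriting demand in inverse form: P = 179 - 4Q.
Free-market equilibrium: 179 - 4Q = 49 + 3Q gives Q* = 18.5714, P* = 104.7143.
At the ceiling price 81, quantity supplied is (81 - 49)/3 = 10.6667; supply is the short side, so Q = 10.6667 trades at P = 81.
The demand price at Q = 10.6667 is 136.3333. CS is the trapezoid between demand and 81 over [0, 10.6667]: (1/2)[(179 - 81) + (136.3333 - 81)](10.6667) = 817.7778.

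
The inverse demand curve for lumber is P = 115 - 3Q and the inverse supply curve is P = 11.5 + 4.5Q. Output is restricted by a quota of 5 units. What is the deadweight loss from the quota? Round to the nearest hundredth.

Unrestricted equilibrium: Q* = (115 - 11.5)/(3 + 4.5) = 13.8.
At Q = 5 the demand price is 115 - 3(5) = 100 and the supply price is 11.5 + 4.5(5) = 34.
Deadweight loss is the triangle between the curves from 5 to 13.8: (1/2)(100 - 34)(13.8 - 5) = 290.4.

290.40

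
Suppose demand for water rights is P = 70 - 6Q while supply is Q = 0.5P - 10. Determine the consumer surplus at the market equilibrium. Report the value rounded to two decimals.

Rewriting supply in inverse form: P = 20 + 2Q.
Setting demand equal to supply, 50 = 8Q, so Q* = 6.25 and P* = 32.5.
Consumer surplus is the triangle under demand above P*: (1/2)(6.25)(70 - 32.5) = (1/2)(6.25)(37.5) = 117.1875.

117.19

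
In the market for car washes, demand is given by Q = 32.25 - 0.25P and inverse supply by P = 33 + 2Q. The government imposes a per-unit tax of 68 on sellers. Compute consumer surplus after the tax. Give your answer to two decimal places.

43.56

Rewriting demand in inverse form: P = 129 - 4Q.
Without the tax, 129 - 4Q = 33 + 2Q so Q* = 16 and P* = 65.
A tax on sellers shifts supply up by 68: 129 - 4Q = 33 + 2Q + 68, so Q_t = 4.6667. Buyers pay P_b = 110.3333; sellers receive P_s = P_b - 68 = 42.3333.
Consumer surplus is the triangle under demand above P_b: (1/2)(4.6667)(129 - 110.3333) = 43.5556.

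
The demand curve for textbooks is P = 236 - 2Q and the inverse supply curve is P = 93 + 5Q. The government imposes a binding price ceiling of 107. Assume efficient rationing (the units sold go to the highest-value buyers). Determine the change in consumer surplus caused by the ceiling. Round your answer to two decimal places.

-63.97

Free-market equilibrium: 236 - 2Q = 93 + 5Q gives Q* = 20.4286, P* = 195.1429.
At P = 107, sellers supply (107 - 93)/5 = 2.8 while buyers want more, so the quantity traded is 2.8 at price 107.
CS goes from (1/2)(20.4286)(40.8571) = 417.3265 to 353.36 (computed as (236 - 107)(2.8) - (1/2)(2)(2.8)^2), a change of -63.9665.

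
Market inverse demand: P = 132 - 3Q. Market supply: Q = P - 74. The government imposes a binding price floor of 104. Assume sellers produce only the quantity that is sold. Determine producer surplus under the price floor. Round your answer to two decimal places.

236.44

Rewriting supply in inverse form: P = 74 + Q.
Without the control, 132 - 3Q = 74 + Q so Q* = 14.5 and P* = 88.5.
At P = 104, buyers demand (132 - 104)/3 = 9.3333 while sellers would supply more, so the quantity traded is 9.3333 at price 104.
The supply price at Q = 9.3333 is 83.3333. PS is the trapezoid between 104 and supply over [0, 9.3333]: (1/2)[(104 - 74) + (104 - 83.3333)](9.3333) = 236.4444.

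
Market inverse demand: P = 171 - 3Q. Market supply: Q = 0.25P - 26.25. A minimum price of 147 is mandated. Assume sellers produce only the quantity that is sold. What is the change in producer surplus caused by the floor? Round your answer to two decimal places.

30.20

Rewriting supply in inverse form: P = 105 + 4Q.
Without the control, 171 - 3Q = 105 + 4Q so Q* = 9.4286 and P* = 142.7143.
At P = 147, buyers demand (171 - 147)/3 = 8 while sellers would supply more, so the quantity traded is 8 at price 147.
PS goes from (1/2)(9.4286)(37.7143) = 177.7959 to 208 (computed as (147 - 105)(8) - (1/2)(4)(8)^2), a change of 30.2041.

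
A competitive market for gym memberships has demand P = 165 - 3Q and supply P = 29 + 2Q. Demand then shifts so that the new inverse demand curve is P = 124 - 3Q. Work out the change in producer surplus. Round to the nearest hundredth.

-378.84

Initial equilibrium: Q_0 = 27.2, P_0 = 83.4; CS_0 = (1/2)(27.2)(81.6) = 1109.76, PS_0 = (1/2)(27.2)(54.4) = 739.84.
New equilibrium: 124 - 3Q = 29 + 2Q gives Q_1 = 19, P_1 = 67; CS_1 = 541.5, PS_1 = 361.
Change in producer surplus = 361 - 739.84 = -378.84.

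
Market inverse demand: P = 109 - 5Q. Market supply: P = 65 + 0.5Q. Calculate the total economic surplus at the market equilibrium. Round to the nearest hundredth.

Setting demand equal to supply, 44 = 5.5Q, so Q* = 8 and P* = 69.
CS = (1/2)(8)(40) = 160 and PS = (1/2)(8)(4) = 16, so total surplus = 176.

176.00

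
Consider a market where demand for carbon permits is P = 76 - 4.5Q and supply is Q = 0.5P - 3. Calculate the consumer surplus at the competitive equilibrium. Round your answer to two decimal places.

260.95

Rewriting supply in inverse form: P = 6 + 2Q.
Set 76 - 4.5Q = 6 + 2Q, which gives 70 = 6.5Q, so Q* = 10.7692 and P* = 76 - 4.5(10.7692) = 27.5385.
CS is the area between the demand curve and P* from 0 to Q*: (1/2)(10.7692)(48.4615) = 260.9467.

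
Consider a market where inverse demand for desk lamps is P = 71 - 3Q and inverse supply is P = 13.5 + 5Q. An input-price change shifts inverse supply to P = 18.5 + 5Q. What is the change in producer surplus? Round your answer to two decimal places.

Initial equilibrium: Q_0 = 7.1875, P_0 = 49.4375; CS_0 = (1/2)(7.1875)(21.5625) = 77.4902, PS_0 = (1/2)(7.1875)(35.9375) = 129.1504.
New equilibrium: 71 - 3Q = 18.5 + 5Q gives Q_1 = 6.5625, P_1 = 51.3125; CS_1 = 64.5996, PS_1 = 107.666.
Change in producer surplus = 107.666 - 129.1504 = -21.4844.

-21.48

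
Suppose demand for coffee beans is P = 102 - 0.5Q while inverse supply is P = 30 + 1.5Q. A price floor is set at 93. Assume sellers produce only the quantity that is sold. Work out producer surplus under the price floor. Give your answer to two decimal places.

Without the control, 102 - 0.5Q = 30 + 1.5Q so Q* = 36 and P* = 84.
At the floor price 93, quantity demanded is (102 - 93)/0.5 = 18; demand is the short side, so Q = 18 trades at P = 93.
The supply price at Q = 18 is 57. PS is the trapezoid between 93 and supply over [0, 18]: (1/2)[(93 - 30) + (93 - 57)](18) = 891.

891.00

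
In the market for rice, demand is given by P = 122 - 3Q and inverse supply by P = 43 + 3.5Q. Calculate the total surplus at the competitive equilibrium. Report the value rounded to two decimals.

480.08

Setting demand equal to supply, 79 = 6.5Q, so Q* = 12.1538 and P* = 85.5385.
Total surplus is the full triangle between the curves from 0 to Q*: (1/2)(12.1538)(122 - 43) = 480.0769.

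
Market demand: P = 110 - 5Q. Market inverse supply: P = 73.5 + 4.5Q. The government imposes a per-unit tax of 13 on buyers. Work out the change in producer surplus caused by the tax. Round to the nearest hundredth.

Without the tax, 110 - 5Q = 73.5 + 4.5Q so Q* = 3.8421 and P* = 90.7895.
With the tax, buyers' net willingness to pay falls by 13: (110 - 13) - 5Q = 73.5 + 4.5Q, so Q_t = 2.4737. Buyers pay P_b = 97.6316; sellers receive P_s = P_b - 13 = 84.6316.
PS falls from (1/2)(3.8421)(17.2895) = 33.214 to (1/2)(2.4737)(11.1316) = 13.768, a change of -19.446.

-19.45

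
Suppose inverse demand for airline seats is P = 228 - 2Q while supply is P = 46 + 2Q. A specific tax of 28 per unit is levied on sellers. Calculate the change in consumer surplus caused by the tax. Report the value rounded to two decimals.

Without the tax, 228 - 2Q = 46 + 2Q so Q* = 45.5 and P* = 137.
With the tax, sellers need 28 more per unit: 228 - 2Q = 46 + 2Q + 28, so Q_t = 38.5. Buyers pay P_b = 151; sellers receive P_s = P_b - 28 = 123.
CS falls from (1/2)(45.5)(91) = 2070.25 to (1/2)(38.5)(77) = 1482.25, a change of -588.

-588.00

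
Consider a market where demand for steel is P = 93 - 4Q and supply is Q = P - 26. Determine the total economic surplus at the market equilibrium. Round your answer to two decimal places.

448.90

Rewriting supply in inverse form: P = 26 + Q.
Setting demand equal to supply, 67 = 5Q, so Q* = 13.4 and P* = 39.4.
Total surplus is the full triangle between the curves from 0 to Q*: (1/2)(13.4)(93 - 26) = 448.9.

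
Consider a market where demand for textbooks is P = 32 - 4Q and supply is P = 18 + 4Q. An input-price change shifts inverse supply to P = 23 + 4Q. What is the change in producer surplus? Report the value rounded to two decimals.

Initial equilibrium: Q_0 = 1.75, P_0 = 25; CS_0 = (1/2)(1.75)(7) = 6.125, PS_0 = (1/2)(1.75)(7) = 6.125.
New equilibrium: 32 - 4Q = 23 + 4Q gives Q_1 = 1.125, P_1 = 27.5; CS_1 = 2.5312, PS_1 = 2.5312.
Change in producer surplus = 2.5312 - 6.125 = -3.5938.

-3.59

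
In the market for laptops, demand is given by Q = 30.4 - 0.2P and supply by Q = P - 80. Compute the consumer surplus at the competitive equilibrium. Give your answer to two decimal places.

Rewriting demand in inverse form: P = 152 - 5Q.
Rewriting supply in inverse form: P = 80 + Q.
Set 152 - 5Q = 80 + Q, which gives 72 = 6Q, so Q* = 12 and P* = 152 - 5(12) = 92.
Consumer surplus is the triangle under demand above P*: (1/2)(12)(152 - 92) = (1/2)(12)(60) = 360.

360.00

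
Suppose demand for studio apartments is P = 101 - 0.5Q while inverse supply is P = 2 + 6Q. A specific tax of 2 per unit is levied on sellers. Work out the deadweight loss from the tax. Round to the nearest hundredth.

Without the tax, 101 - 0.5Q = 2 + 6Q so Q* = 15.2308 and P* = 93.3846.
With the tax, sellers need 2 more per unit: 101 - 0.5Q = 2 + 6Q + 2, so Q_t = 14.9231. Buyers pay P_b = 93.5385; sellers receive P_s = P_b - 2 = 91.5385.
Deadweight loss is the triangle between the curves from Q_t to Q*: (1/2)(15.2308 - 14.9231)(2) = 0.3077.

0.31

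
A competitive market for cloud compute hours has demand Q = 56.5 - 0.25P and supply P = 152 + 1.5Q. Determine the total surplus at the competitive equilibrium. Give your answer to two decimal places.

497.82

Rewriting demand in inverse form: P = 226 - 4Q.
Equilibrium: 226 - 4Q = 152 + 1.5Q, so Q* = 13.4545 and P* = 172.1818.
CS = (1/2)(13.4545)(53.8182) = 362.0496 and PS = (1/2)(13.4545)(20.1818) = 135.7686, so total surplus = 497.8182.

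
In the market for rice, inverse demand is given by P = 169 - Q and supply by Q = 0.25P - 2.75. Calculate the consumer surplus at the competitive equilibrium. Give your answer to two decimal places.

Rewriting supply in inverse form: P = 11 + 4Q.
Setting demand equal to supply, 158 = 5Q, so Q* = 31.6 and P* = 137.4.
Consumer surplus is the triangle under demand above P*: (1/2)(31.6)(169 - 137.4) = (1/2)(31.6)(31.6) = 499.28.

499.28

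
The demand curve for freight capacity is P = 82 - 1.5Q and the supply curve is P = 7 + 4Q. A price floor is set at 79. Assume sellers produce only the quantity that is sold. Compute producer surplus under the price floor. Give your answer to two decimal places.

Without the control, 82 - 1.5Q = 7 + 4Q so Q* = 13.6364 and P* = 61.5455.
At P = 79, buyers demand (82 - 79)/1.5 = 2 while sellers would supply more, so the quantity traded is 2 at price 79.
The supply price at Q = 2 is 15. PS is the trapezoid between 79 and supply over [0, 2]: (1/2)[(79 - 7) + (79 - 15)](2) = 136.

136.00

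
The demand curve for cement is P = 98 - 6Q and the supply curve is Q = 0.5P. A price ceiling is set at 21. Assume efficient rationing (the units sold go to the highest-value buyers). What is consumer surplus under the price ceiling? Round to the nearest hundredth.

477.75

Rewriting supply in inverse form: P = 2Q.
Free-market equilibrium: 98 - 6Q = 2Q gives Q* = 12.25, P* = 24.5.
At the ceiling price 21, quantity supplied is (21 - 0)/2 = 10.5; supply is the short side, so Q = 10.5 trades at P = 21.
The demand price at Q = 10.5 is 35. CS is the trapezoid between demand and 21 over [0, 10.5]: (1/2)[(98 - 21) + (35 - 21)](10.5) = 477.75.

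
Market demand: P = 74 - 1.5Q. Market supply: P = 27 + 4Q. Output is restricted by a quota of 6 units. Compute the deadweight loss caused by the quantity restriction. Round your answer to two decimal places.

Unrestricted equilibrium: Q* = (74 - 27)/(1.5 + 4) = 8.5455.
At Q = 6 the demand price is 74 - 1.5(6) = 65 and the supply price is 27 + 4(6) = 51.
Deadweight loss is the triangle between the curves from 6 to 8.5455: (1/2)(65 - 51)(8.5455 - 6) = 17.8182.

17.82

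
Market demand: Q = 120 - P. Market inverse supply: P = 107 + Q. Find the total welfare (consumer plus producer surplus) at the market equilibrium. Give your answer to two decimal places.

Rewriting demand in inverse form: P = 120 - Q.
Equilibrium: 120 - Q = 107 + Q, so Q* = 6.5 and P* = 113.5.
CS = (1/2)(6.5)(6.5) = 21.125 and PS = (1/2)(6.5)(6.5) = 21.125, so total surplus = 42.25.

42.25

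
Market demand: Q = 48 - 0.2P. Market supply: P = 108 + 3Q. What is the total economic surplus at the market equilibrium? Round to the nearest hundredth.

1089.00

Rewriting demand in inverse form: P = 240 - 5Q.
Setting demand equal to supply, 132 = 8Q, so Q* = 16.5 and P* = 157.5.
CS = (1/2)(16.5)(82.5) = 680.625 and PS = (1/2)(16.5)(49.5) = 408.375, so total surplus = 1089.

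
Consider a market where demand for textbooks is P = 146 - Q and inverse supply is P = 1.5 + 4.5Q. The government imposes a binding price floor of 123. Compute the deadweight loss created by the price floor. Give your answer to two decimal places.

Without the control, 146 - Q = 1.5 + 4.5Q so Q* = 26.2727 and P* = 119.7273.
At P = 123, buyers demand (146 - 123)/1 = 23 while sellers would supply more, so the quantity traded is 23 at price 123.
At Q = 23 the demand price is 123 and the supply price is 105. Deadweight loss is the triangle between the curves from 23 to 26.2727: (1/2)(123 - 105)(26.2727 - 23) = 29.4545.

29.45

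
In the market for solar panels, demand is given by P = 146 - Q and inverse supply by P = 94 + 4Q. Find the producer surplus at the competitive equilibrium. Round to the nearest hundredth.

Set 146 - Q = 94 + 4Q, which gives 52 = 5Q, so Q* = 10.4 and P* = 146 - (10.4) = 135.6.
Producer surplus is the triangle above supply below P*: (1/2)(10.4)(135.6 - 94) = (1/2)(10.4)(41.6) = 216.32.

216.32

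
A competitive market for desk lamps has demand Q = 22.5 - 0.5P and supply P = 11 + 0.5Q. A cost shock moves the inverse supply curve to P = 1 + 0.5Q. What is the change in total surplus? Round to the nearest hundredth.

Rewriting demand in inverse form: P = 45 - 2Q.
Initial equilibrium: Q_0 = 13.6, P_0 = 17.8; CS_0 = (1/2)(13.6)(27.2) = 184.96, PS_0 = (1/2)(13.6)(6.8) = 46.24.
New equilibrium: 45 - 2Q = 1 + 0.5Q gives Q_1 = 17.6, P_1 = 9.8; CS_1 = 309.76, PS_1 = 77.44.
Change in total surplus = (309.76 + 77.44) - (184.96 + 46.24) = 156.

156.00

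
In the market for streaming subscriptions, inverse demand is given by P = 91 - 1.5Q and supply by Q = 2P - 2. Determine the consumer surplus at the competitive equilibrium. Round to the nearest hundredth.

1518.75

Rewriting supply in inverse form: P = 1 + 0.5Q.
Equilibrium: 91 - 1.5Q = 1 + 0.5Q, so Q* = 45 and P* = 23.5.
CS is the area between the demand curve and P* from 0 to Q*: (1/2)(45)(67.5) = 1518.75.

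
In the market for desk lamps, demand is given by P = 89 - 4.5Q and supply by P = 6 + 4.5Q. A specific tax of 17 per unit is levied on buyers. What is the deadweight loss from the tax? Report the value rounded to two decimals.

16.06

Without the tax, 89 - 4.5Q = 6 + 4.5Q so Q* = 9.2222 and P* = 47.5.
With the tax, buyers' net willingness to pay falls by 17: (89 - 17) - 4.5Q = 6 + 4.5Q, so Q_t = 7.3333. Buyers pay P_b = 56; sellers receive P_s = P_b - 17 = 39.
Deadweight loss is the triangle between the curves from Q_t to Q*: (1/2)(9.2222 - 7.3333)(17) = 16.0556.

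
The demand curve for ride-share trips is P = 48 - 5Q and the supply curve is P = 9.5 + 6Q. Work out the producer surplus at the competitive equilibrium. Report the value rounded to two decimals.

Equilibrium: 48 - 5Q = 9.5 + 6Q, so Q* = 3.5 and P* = 30.5.
The supply curve's price intercept is 9.5, so PS = (1/2)(Q*)(P* - 9.5) = (1/2)(3.5)(21) = 36.75.

36.75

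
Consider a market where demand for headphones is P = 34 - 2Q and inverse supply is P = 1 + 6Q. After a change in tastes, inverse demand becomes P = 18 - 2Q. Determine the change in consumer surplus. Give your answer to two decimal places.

-12.50

Initial equilibrium: Q_0 = 4.125, P_0 = 25.75; CS_0 = (1/2)(4.125)(8.25) = 17.0156, PS_0 = (1/2)(4.125)(24.75) = 51.0469.
New equilibrium: 18 - 2Q = 1 + 6Q gives Q_1 = 2.125, P_1 = 13.75; CS_1 = 4.5156, PS_1 = 13.5469.
Change in consumer surplus = 4.5156 - 17.0156 = -12.5.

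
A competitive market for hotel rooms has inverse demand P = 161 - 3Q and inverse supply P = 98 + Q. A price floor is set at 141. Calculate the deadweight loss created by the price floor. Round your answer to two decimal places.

165.01

Free-market equilibrium: 161 - 3Q = 98 + Q gives Q* = 15.75, P* = 113.75.
At P = 141, buyers demand (161 - 141)/3 = 6.6667 while sellers would supply more, so the quantity traded is 6.6667 at price 141.
The lost-trades triangle has base Q* - 6.6667 = 9.0833 and height equal to the gap between the curves at Q = 6.6667, which is 141 - 104.6667 = 36.3333. DWL = (1/2)(9.0833)(36.3333) = 165.0139.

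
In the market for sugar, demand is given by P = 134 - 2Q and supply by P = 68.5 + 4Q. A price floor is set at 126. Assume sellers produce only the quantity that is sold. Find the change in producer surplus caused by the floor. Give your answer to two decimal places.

Free-market equilibrium: 134 - 2Q = 68.5 + 4Q gives Q* = 10.9167, P* = 112.1667.
At the floor price 126, quantity demanded is (134 - 126)/2 = 4; demand is the short side, so Q = 4 trades at P = 126.
PS goes from (1/2)(10.9167)(43.6667) = 238.3472 to 198 (computed as (126 - 68.5)(4) - (1/2)(4)(4)^2), a change of -40.3472.

-40.35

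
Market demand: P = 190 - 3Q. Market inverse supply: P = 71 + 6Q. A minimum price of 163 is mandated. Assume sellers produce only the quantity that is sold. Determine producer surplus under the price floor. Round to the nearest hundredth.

Free-market equilibrium: 190 - 3Q = 71 + 6Q gives Q* = 13.2222, P* = 150.3333.
At P = 163, buyers demand (190 - 163)/3 = 9 while sellers would supply more, so the quantity traded is 9 at price 163.
The supply price at Q = 9 is 125. PS is the trapezoid between 163 and supply over [0, 9]: (1/2)[(163 - 71) + (163 - 125)](9) = 585.

585.00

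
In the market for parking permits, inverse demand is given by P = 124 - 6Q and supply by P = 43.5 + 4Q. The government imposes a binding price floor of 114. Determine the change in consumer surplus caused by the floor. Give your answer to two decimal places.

-186.07

Without the control, 124 - 6Q = 43.5 + 4Q so Q* = 8.05 and P* = 75.7.
At P = 114, buyers demand (124 - 114)/6 = 1.6667 while sellers would supply more, so the quantity traded is 1.6667 at price 114.
CS goes from (1/2)(8.05)(48.3) = 194.4075 to 8.3333 (computed as (124 - 114)(1.6667) - (1/2)(6)(1.6667)^2), a change of -186.0742.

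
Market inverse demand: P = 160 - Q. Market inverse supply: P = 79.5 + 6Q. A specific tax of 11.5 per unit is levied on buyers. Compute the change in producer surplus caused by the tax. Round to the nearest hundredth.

Pre-tax equilibrium: 160 - Q = 79.5 + 6Q gives Q* = 11.5, P* = 148.5.
With the tax, buyers' net willingness to pay falls by 11.5: (160 - 11.5) - Q = 79.5 + 6Q, so Q_t = 9.8571. Buyers pay P_b = 150.1429; sellers receive P_s = P_b - 11.5 = 138.6429.
PS falls from (1/2)(11.5)(69) = 396.75 to (1/2)(9.8571)(59.1429) = 291.4898, a change of -105.2602.

-105.26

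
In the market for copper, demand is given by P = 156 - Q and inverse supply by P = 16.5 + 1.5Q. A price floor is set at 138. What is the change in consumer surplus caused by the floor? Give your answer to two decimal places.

Free-market equilibrium: 156 - Q = 16.5 + 1.5Q gives Q* = 55.8, P* = 100.2.
At the floor price 138, quantity demanded is (156 - 138)/1 = 18; demand is the short side, so Q = 18 trades at P = 138.
CS goes from (1/2)(55.8)(55.8) = 1556.82 to 162 (computed as (156 - 138)(18) - (1/2)(1)(18)^2), a change of -1394.82.

-1394.82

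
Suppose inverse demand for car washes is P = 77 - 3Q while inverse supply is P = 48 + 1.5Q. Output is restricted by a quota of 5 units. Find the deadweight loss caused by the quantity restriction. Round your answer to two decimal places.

Unrestricted equilibrium: Q* = (77 - 48)/(3 + 1.5) = 6.4444.
At Q = 5 the demand price is 77 - 3(5) = 62 and the supply price is 48 + 1.5(5) = 55.5.
Deadweight loss is the triangle between the curves from 5 to 6.4444: (1/2)(62 - 55.5)(6.4444 - 5) = 4.6944.

4.69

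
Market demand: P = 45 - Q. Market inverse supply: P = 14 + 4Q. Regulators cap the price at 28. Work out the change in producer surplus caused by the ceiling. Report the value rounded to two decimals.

Without the control, 45 - Q = 14 + 4Q so Q* = 6.2 and P* = 38.8.
At P = 28, sellers supply (28 - 14)/4 = 3.5 while buyers want more, so the quantity traded is 3.5 at price 28.
PS goes from (1/2)(6.2)(24.8) = 76.88 to 24.5 (computed as (28 - 14)(3.5) - (1/2)(4)(3.5)^2), a change of -52.38.

-52.38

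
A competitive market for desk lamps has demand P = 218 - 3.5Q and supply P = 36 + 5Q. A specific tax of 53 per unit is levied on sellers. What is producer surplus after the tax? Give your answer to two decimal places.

Pre-tax equilibrium: 218 - 3.5Q = 36 + 5Q gives Q* = 21.4118, P* = 143.0588.
With the tax, sellers need 53 more per unit: 218 - 3.5Q = 36 + 5Q + 53, so Q_t = 15.1765. Buyers pay P_b = 164.8824; sellers receive P_s = P_b - 53 = 111.8824.
PS = (1/2)(Q_t)(P_s - 36) = (1/2)(15.1765)(75.8824) = 575.8131.

575.81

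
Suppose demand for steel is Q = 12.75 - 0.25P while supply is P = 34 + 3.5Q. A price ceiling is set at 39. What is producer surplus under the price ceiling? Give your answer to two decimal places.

3.57

Rewriting demand in inverse form: P = 51 - 4Q.
Without the control, 51 - 4Q = 34 + 3.5Q so Q* = 2.2667 and P* = 41.9333.
At the ceiling price 39, quantity supplied is (39 - 34)/3.5 = 1.4286; supply is the short side, so Q = 1.4286 trades at P = 39.
PS is the triangle above supply below 39: (1/2)(1.4286)(39 - 34) = 3.5714.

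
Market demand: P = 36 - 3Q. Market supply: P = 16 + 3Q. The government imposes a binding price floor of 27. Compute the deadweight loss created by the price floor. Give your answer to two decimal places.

0.33

Without the control, 36 - 3Q = 16 + 3Q so Q* = 3.3333 and P* = 26.
At the floor price 27, quantity demanded is (36 - 27)/3 = 3; demand is the short side, so Q = 3 trades at P = 27.
At Q = 3 the demand price is 27 and the supply price is 25. Deadweight loss is the triangle between the curves from 3 to 3.3333: (1/2)(27 - 25)(3.3333 - 3) = 0.3333.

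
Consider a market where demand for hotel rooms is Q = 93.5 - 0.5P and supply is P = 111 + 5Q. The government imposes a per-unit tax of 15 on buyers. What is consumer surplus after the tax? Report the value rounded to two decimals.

75.94

Rewriting demand in inverse form: P = 187 - 2Q.
Pre-tax equilibrium: 187 - 2Q = 111 + 5Q gives Q* = 10.8571, P* = 165.2857.
With the tax, buyers' net willingness to pay falls by 15: (187 - 15) - 2Q = 111 + 5Q, so Q_t = 8.7143. Buyers pay P_b = 169.5714; sellers receive P_s = P_b - 15 = 154.5714.
CS = (1/2)(Q_t)(187 - P_b) = (1/2)(8.7143)(17.4286) = 75.9388.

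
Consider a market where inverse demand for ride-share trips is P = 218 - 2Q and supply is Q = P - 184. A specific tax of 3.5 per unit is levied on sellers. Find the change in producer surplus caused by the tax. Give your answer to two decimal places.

-12.54

Rewriting supply in inverse form: P = 184 + Q.
Without the tax, 218 - 2Q = 184 + Q so Q* = 11.3333 and P* = 195.3333.
A tax on sellers shifts supply up by 3.5: 218 - 2Q = 184 + Q + 3.5, so Q_t = 10.1667. Buyers pay P_b = 197.6667; sellers receive P_s = P_b - 3.5 = 194.1667.
Producers lose the trapezoid between P_s and P* out to Q_t plus the triangle from Q_t to Q*: change in PS = 51.6806 - 64.2222 = -12.5417.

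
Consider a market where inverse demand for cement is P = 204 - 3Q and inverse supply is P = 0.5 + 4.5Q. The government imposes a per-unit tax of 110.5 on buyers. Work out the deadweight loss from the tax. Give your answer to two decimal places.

814.02

Pre-tax equilibrium: 204 - 3Q = 0.5 + 4.5Q gives Q* = 27.1333, P* = 122.6.
A tax on buyers shifts demand down by 110.5: (204 - 110.5) - 3Q = 0.5 + 4.5Q, so Q_t = 12.4. Buyers pay P_b = 166.8; sellers receive P_s = P_b - 110.5 = 56.3.
Deadweight loss is the triangle between the curves from Q_t to Q*: (1/2)(27.1333 - 12.4)(110.5) = 814.0167.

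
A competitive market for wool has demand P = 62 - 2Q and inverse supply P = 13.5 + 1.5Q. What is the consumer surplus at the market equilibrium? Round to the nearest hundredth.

Setting demand equal to supply, 48.5 = 3.5Q, so Q* = 13.8571 and P* = 34.2857.
CS is the area between the demand curve and P* from 0 to Q*: (1/2)(13.8571)(27.7143) = 192.0204.

192.02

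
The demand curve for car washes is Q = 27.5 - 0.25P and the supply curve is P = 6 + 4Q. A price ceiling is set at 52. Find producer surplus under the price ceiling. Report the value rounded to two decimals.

264.50

Rewriting demand in inverse form: P = 110 - 4Q.
Without the control, 110 - 4Q = 6 + 4Q so Q* = 13 and P* = 58.
At P = 52, sellers supply (52 - 6)/4 = 11.5 while buyers want more, so the quantity traded is 11.5 at price 52.
PS is the triangle above supply below 52: (1/2)(11.5)(52 - 6) = 264.5.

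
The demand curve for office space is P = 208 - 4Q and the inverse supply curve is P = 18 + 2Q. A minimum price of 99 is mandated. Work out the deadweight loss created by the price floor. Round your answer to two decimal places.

Without the control, 208 - 4Q = 18 + 2Q so Q* = 31.6667 and P* = 81.3333.
At the floor price 99, quantity demanded is (208 - 99)/4 = 27.25; demand is the short side, so Q = 27.25 trades at P = 99.
At Q = 27.25 the demand price is 99 and the supply price is 72.5. Deadweight loss is the triangle between the curves from 27.25 to 31.6667: (1/2)(99 - 72.5)(31.6667 - 27.25) = 58.5208.

58.52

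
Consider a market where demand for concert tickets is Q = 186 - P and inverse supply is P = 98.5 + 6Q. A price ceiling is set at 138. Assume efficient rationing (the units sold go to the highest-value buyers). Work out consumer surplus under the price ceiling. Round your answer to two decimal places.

Rewriting demand in inverse form: P = 186 - Q.
Free-market equilibrium: 186 - Q = 98.5 + 6Q gives Q* = 12.5, P* = 173.5.
At P = 138, sellers supply (138 - 98.5)/6 = 6.5833 while buyers want more, so the quantity traded is 6.5833 at price 138.
The demand price at Q = 6.5833 is 179.4167. CS is the trapezoid between demand and 138 over [0, 6.5833]: (1/2)[(186 - 138) + (179.4167 - 138)](6.5833) = 294.3299.

294.33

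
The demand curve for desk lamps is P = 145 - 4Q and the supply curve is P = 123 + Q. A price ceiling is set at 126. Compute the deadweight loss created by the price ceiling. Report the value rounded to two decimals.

4.90

Without the control, 145 - 4Q = 123 + Q so Q* = 4.4 and P* = 127.4.
At the ceiling price 126, quantity supplied is (126 - 123)/1 = 3; supply is the short side, so Q = 3 trades at P = 126.
At Q = 3 the demand price is 133 and the supply price is 126. Deadweight loss is the triangle between the curves from 3 to 4.4: (1/2)(133 - 126)(4.4 - 3) = 4.9.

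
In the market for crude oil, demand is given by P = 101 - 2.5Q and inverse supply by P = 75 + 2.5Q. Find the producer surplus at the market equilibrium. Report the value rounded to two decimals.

Set 101 - 2.5Q = 75 + 2.5Q, which gives 26 = 5Q, so Q* = 5.2 and P* = 101 - 2.5(5.2) = 88.
PS is the area between P* and the supply curve from 0 to Q*: (1/2)(5.2)(13) = 33.8.

33.80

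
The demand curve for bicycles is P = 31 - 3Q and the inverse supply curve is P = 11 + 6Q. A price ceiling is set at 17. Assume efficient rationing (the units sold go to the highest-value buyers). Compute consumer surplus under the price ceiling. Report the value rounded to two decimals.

Free-market equilibrium: 31 - 3Q = 11 + 6Q gives Q* = 2.2222, P* = 24.3333.
At P = 17, sellers supply (17 - 11)/6 = 1 while buyers want more, so the quantity traded is 1 at price 17.
The demand price at Q = 1 is 28. CS is the trapezoid between demand and 17 over [0, 1]: (1/2)[(31 - 17) + (28 - 17)](1) = 12.5.

12.50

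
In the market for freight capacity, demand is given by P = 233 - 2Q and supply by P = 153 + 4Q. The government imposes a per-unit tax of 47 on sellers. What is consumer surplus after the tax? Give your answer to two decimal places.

Pre-tax equilibrium: 233 - 2Q = 153 + 4Q gives Q* = 13.3333, P* = 206.3333.
A tax on sellers shifts supply up by 47: 233 - 2Q = 153 + 4Q + 47, so Q_t = 5.5. Buyers pay P_b = 222; sellers receive P_s = P_b - 47 = 175.
CS = (1/2)(Q_t)(233 - P_b) = (1/2)(5.5)(11) = 30.25.

30.25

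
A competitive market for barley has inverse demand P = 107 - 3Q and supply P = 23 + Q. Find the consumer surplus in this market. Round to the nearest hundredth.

Equilibrium: 107 - 3Q = 23 + Q, so Q* = 21 and P* = 44.
CS is the area between the demand curve and P* from 0 to Q*: (1/2)(21)(63) = 661.5.

661.50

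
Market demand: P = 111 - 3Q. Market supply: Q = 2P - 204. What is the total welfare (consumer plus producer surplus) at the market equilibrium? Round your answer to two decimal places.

Rewriting supply in inverse form: P = 102 + 0.5Q.
Set 111 - 3Q = 102 + 0.5Q, which gives 9 = 3.5Q, so Q* = 2.5714 and P* = 111 - 3(2.5714) = 103.2857.
Total surplus is the full triangle between the curves from 0 to Q*: (1/2)(2.5714)(111 - 102) = 11.5714.

11.57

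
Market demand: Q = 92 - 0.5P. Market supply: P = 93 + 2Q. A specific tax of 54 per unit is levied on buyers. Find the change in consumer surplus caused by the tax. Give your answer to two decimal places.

-432.00

Rewriting demand in inverse form: P = 184 - 2Q.
Without the tax, 184 - 2Q = 93 + 2Q so Q* = 22.75 and P* = 138.5.
A tax on buyers shifts demand down by 54: (184 - 54) - 2Q = 93 + 2Q, so Q_t = 9.25. Buyers pay P_b = 165.5; sellers receive P_s = P_b - 54 = 111.5.
Consumers lose the trapezoid between P* and P_b out to Q_t plus the triangle from Q_t to Q*: change in CS = 85.5625 - 517.5625 = -432.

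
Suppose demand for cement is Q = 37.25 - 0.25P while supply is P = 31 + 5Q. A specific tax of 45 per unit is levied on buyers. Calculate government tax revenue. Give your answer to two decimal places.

Rewriting demand in inverse form: P = 149 - 4Q.
Without the tax, 149 - 4Q = 31 + 5Q so Q* = 13.1111 and P* = 96.5556.
A tax on buyers shifts demand down by 45: (149 - 45) - 4Q = 31 + 5Q, so Q_t = 8.1111. Buyers pay P_b = 116.5556; sellers receive P_s = P_b - 45 = 71.5556.
Revenue is the tax times quantity traded: 45 x 8.1111 = 365.

365.00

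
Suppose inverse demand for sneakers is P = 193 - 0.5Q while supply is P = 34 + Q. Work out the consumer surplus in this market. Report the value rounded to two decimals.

2809.00

Equilibrium: 193 - 0.5Q = 34 + Q, so Q* = 106 and P* = 140.
The demand choke price is 193, so CS = (1/2)(Q*)(193 - P*) = (1/2)(106)(53) = 2809.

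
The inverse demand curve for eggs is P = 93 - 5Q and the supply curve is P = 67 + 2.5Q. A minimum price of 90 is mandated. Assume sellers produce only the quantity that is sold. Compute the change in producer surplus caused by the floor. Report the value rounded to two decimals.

-1.67

Free-market equilibrium: 93 - 5Q = 67 + 2.5Q gives Q* = 3.4667, P* = 75.6667.
At P = 90, buyers demand (93 - 90)/5 = 0.6 while sellers would supply more, so the quantity traded is 0.6 at price 90.
PS goes from (1/2)(3.4667)(8.6667) = 15.0222 to 13.35 (computed as (90 - 67)(0.6) - (1/2)(2.5)(0.6)^2), a change of -1.6722.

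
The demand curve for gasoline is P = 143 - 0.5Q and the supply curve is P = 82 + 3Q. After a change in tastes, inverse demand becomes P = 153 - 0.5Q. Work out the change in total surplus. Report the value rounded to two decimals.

188.57

Initial equilibrium: Q_0 = 17.4286, P_0 = 134.2857; CS_0 = (1/2)(17.4286)(8.7143) = 75.9388, PS_0 = (1/2)(17.4286)(52.2857) = 455.6327.
New equilibrium: 153 - 0.5Q = 82 + 3Q gives Q_1 = 20.2857, P_1 = 142.8571; CS_1 = 102.8776, PS_1 = 617.2653.
Change in total surplus = (102.8776 + 617.2653) - (75.9388 + 455.6327) = 188.5714.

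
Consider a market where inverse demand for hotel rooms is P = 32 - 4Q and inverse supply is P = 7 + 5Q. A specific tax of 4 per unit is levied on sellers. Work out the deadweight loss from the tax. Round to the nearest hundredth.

Without the tax, 32 - 4Q = 7 + 5Q so Q* = 2.7778 and P* = 20.8889.
A tax on sellers shifts supply up by 4: 32 - 4Q = 7 + 5Q + 4, so Q_t = 2.3333. Buyers pay P_b = 22.6667; sellers receive P_s = P_b - 4 = 18.6667.
Deadweight loss is the triangle between the curves from Q_t to Q*: (1/2)(2.7778 - 2.3333)(4) = 0.8889.

0.89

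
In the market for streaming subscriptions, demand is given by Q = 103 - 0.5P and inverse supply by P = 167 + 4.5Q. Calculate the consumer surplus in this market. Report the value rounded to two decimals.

Rewriting demand in inverse form: P = 206 - 2Q.
Set 206 - 2Q = 167 + 4.5Q, which gives 39 = 6.5Q, so Q* = 6 and P* = 206 - 2(6) = 194.
The demand choke price is 206, so CS = (1/2)(Q*)(206 - P*) = (1/2)(6)(12) = 36.

36.00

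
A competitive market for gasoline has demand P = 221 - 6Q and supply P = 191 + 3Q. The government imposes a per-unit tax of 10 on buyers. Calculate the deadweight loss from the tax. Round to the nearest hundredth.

Pre-tax equilibrium: 221 - 6Q = 191 + 3Q gives Q* = 3.3333, P* = 201.
With the tax, buyers' net willingness to pay falls by 10: (221 - 10) - 6Q = 191 + 3Q, so Q_t = 2.2222. Buyers pay P_b = 207.6667; sellers receive P_s = P_b - 10 = 197.6667.
Deadweight loss is the triangle between the curves from Q_t to Q*: (1/2)(3.3333 - 2.2222)(10) = 5.5556.

5.56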